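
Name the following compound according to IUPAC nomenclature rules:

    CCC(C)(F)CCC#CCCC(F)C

The longest carbon chain that includes the multiple bond has 11 carbons, so the parent hydride is undecane.
There is one C≡C triple bond, indicated by the ending -yne.
Number the chain so that numbering from this end puts the triple bond at C-5 rather than C-6.
That gives the triple bond between C-5 and C-6; fluoro groups at C-2 and C-9; a methyl group at C-9.
Substituent prefixes are cited in alphabetical order (multiplying prefixes like di-/tri- are ignored for ordering).
The name is 2,9-difluoro-9-methylundec-5-yne.

2,9-difluoro-9-methylundec-5-yne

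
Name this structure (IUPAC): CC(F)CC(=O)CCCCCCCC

2-fluorododecan-4-one

The longest chain bearing the carbonyl is 12 carbons long (dodecane).
The highest-priority functional group is a ketone (C=O on an internal carbon), so the name ends in -one.
Choose the numbering such that numbering from this end puts the carbonyl group at C-4 rather than C-9.
With this numbering: the carbonyl at C-4; a fluoro group at C-2.
Putting it together: 2-fluorododecan-4-one.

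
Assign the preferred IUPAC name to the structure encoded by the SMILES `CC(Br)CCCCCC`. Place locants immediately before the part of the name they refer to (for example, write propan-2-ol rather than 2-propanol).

2-bromooctane

The longest continuous carbon chain has 8 atoms, so the parent hydride is octane.
Number the chain so that the substituent locant set {2} is lower than {7} at the first point of difference.
That gives a bromo group at C-2.
Assembling the pieces gives 2-bromooctane.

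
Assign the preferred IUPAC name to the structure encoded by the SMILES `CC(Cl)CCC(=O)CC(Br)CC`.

Counting along the main chain through the carbonyl gives 9 carbons: the parent is nonane.
The principal characteristic group is a ketone (C=O on an internal carbon), named with the suffix -one.
Choose the numbering such that the substituent locant set {2,7} is lower than {3,8} at the first point of difference.
That gives the carbonyl at C-5; a bromo group at C-7; a chloro group at C-2.
Prefixes are listed alphabetically: bromo, chloro.
Assembling the pieces gives 7-bromo-2-chlorononan-5-one.

7-bromo-2-chlorononan-5-one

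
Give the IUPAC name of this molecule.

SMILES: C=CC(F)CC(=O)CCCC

3-fluoronon-1-en-5-one

The longest carbon chain that includes the carbonyl and the multiple bond has 9 carbons, so the parent hydride is nonane.
The highest-priority functional group is a ketone (C=O on an internal carbon), so the name ends in -one.
There is one C=C double bond, indicated by the ending -ene.
The numbering direction is chosen so that numbering from this end puts the double bond at C-1 rather than C-8.
With this numbering: the carbonyl at C-5; the double bond between C-1 and C-2; a fluoro group at C-3.
Putting it together: 3-fluoronon-1-en-5-one.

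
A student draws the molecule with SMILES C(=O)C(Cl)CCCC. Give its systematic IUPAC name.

The longest carbon chain that includes the –CHO group has 6 carbons, so the parent hydride is hexane.
An aldehyde (terminal –CHO) is the principal characteristic group, giving the suffix -al.
Number the chain so that the aldehyde carbon is C-1 by definition.
This places a chloro group at C-2.
Assembling the pieces gives 2-chlorohexanal.

2-chlorohexanal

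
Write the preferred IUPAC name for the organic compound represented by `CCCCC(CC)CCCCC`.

The longest continuous carbon chain has 10 atoms, so the parent hydride is decane.
Choose the numbering such that the substituent locant set {5} is lower than {6} at the first point of difference.
With this numbering: an ethyl group at C-5.
Assembling the pieces gives 5-ethyldecane.

5-ethyldecane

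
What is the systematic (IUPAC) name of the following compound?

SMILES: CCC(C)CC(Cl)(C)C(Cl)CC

The longest continuous carbon chain has 8 atoms, so the parent hydride is octane.
The numbering direction is chosen so that the substituent locant set {3,4,4,6} is lower than {3,5,5,6} at the first point of difference.
That gives chloro groups at C-3 and C-4; methyl groups at C-4 and C-6.
The substituents are ordered alphabetically, ignoring any di-/tri- multipliers.
Putting it together: 3,4-dichloro-4,6-dimethyloctane.

3,4-dichloro-4,6-dimethyloctane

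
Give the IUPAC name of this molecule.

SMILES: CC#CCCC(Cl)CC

6-chlorooct-2-yne

Counting along the main chain through the multiple bond gives 8 carbons: the parent is octane.
There is one C≡C triple bond, indicated by the ending -yne.
Choose the numbering such that numbering from this end puts the triple bond at C-2 rather than C-6.
That gives the triple bond between C-2 and C-3; a chloro group at C-6.
Putting it together: 6-chlorooct-2-yne.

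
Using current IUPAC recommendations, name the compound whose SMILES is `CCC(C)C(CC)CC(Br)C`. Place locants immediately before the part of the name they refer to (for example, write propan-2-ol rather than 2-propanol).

The longest continuous carbon chain has 7 atoms, so the parent hydride is heptane.
Number the chain so that the substituent locant set {2,4,5} is lower than {3,4,6} at the first point of difference.
That gives a bromo group at C-2; an ethyl group at C-4; a methyl group at C-5.
Substituent prefixes are cited in alphabetical order (multiplying prefixes like di-/tri- are ignored for ordering).
Assembling the pieces gives 2-bromo-4-ethyl-5-methylheptane.

2-bromo-4-ethyl-5-methylheptane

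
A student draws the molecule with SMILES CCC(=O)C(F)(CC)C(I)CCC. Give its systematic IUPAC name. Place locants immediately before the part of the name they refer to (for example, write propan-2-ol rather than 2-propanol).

The longest chain bearing the carbonyl is 8 carbons long (octane).
A ketone (C=O on an internal carbon) is the principal characteristic group, giving the suffix -one.
The numbering direction is chosen so that numbering from this end puts the carbonyl group at C-3 rather than C-6.
This places the carbonyl at C-3; an ethyl group at C-4; a fluoro group at C-4; an iodo group at C-5.
Substituent prefixes are cited in alphabetical order (multiplying prefixes like di-/tri- are ignored for ordering).
Putting it together: 4-ethyl-4-fluoro-5-iodooctan-3-one.

4-ethyl-4-fluoro-5-iodooctan-3-one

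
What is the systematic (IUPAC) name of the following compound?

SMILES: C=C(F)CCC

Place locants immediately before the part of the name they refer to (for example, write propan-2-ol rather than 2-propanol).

The longest chain bearing the multiple bond is 5 carbons long (pentane).
The chain contains a C=C double bond, so the unsaturation ending is -ene.
Choose the numbering such that numbering from this end puts the double bond at C-1 rather than C-4.
That gives the double bond between C-1 and C-2; a fluoro group at C-2.
Assembling the pieces gives 2-fluoropent-1-ene.

2-fluoropent-1-ene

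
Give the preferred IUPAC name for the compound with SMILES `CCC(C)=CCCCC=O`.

The longest chain bearing the –CHO group and the multiple bond is 8 carbons long (octane).
An aldehyde (terminal –CHO) is the principal characteristic group, giving the suffix -al.
The chain contains a C=C double bond, so the unsaturation ending is -ene.
Choose the numbering such that the aldehyde carbon is C-1 by definition.
That gives the double bond between C-5 and C-6; a methyl group at C-6.
Putting it together: 6-methyloct-5-enal.

6-methyloct-5-enal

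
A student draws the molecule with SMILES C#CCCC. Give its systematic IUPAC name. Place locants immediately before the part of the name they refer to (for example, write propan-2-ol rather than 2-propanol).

Counting along the main chain through the multiple bond gives 5 carbons: the parent is pentane.
The chain contains a C≡C triple bond, so the unsaturation ending is -yne.
Choose the numbering such that numbering from this end puts the triple bond at C-1 rather than C-4.
With this numbering: the triple bond between C-1 and C-2.
The name is pent-1-yne.

pent-1-yne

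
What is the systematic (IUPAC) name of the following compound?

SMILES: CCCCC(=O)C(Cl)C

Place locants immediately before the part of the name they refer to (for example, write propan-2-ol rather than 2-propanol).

2-chloroheptan-3-one

The longest carbon chain that includes the carbonyl has 7 carbons, so the parent hydride is heptane.
A ketone (C=O on an internal carbon) is the principal characteristic group, giving the suffix -one.
The numbering direction is chosen so that numbering from this end puts the carbonyl group at C-3 rather than C-5.
With this numbering: the carbonyl at C-3; a chloro group at C-2.
The name is 2-chloroheptan-3-one.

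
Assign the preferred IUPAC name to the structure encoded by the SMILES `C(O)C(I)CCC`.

The longest chain bearing the –OH group is 5 carbons long (pentane).
The principal characteristic group is an alcohol (–OH), named with the suffix -ol.
The numbering direction is chosen so that numbering from this end puts the hydroxyl group at C-1 rather than C-5.
With this numbering: the hydroxyl at C-1; an iodo group at C-2.
Putting it together: 2-iodopentan-1-ol.

2-iodopentan-1-ol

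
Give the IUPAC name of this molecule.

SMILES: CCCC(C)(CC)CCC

The longest carbon chain is 7 atoms: the parent is heptane.
Numbering from either end gives identical locants here.
With this numbering: an ethyl group at C-4; a methyl group at C-4.
Prefixes are listed alphabetically: ethyl, methyl.
Assembling the pieces gives 4-ethyl-4-methylheptane.

4-ethyl-4-methylheptane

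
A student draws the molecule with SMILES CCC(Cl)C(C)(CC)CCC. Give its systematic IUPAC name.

3-chloro-4-ethyl-4-methylheptane

The parent chain contains 7 carbons (heptane).
Number the chain so that the substituent locant set {3,4,4} is lower than {4,4,5} at the first point of difference.
That gives a chloro group at C-3; an ethyl group at C-4; a methyl group at C-4.
Prefixes are listed alphabetically: chloro, ethyl, methyl.
Assembling the pieces gives 3-chloro-4-ethyl-4-methylheptane.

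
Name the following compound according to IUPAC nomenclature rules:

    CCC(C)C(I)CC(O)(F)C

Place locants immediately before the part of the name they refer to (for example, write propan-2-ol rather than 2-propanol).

Counting along the main chain through the –OH group gives 7 carbons: the parent is heptane.
The highest-priority functional group is an alcohol (–OH), so the name ends in -ol.
Number the chain so that numbering from this end puts the hydroxyl group at C-2 rather than C-6.
With this numbering: the hydroxyl at C-2; a fluoro group at C-2; an iodo group at C-4; a methyl group at C-5.
Substituent prefixes are cited in alphabetical order (multiplying prefixes like di-/tri- are ignored for ordering).
Assembling the pieces gives 2-fluoro-4-iodo-5-methylheptan-2-ol.

2-fluoro-4-iodo-5-methylheptan-2-ol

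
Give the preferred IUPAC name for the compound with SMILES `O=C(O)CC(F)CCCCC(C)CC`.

3-fluoro-8-methyldecanoic acid

Counting along the main chain through the –COOH group gives 10 carbons: the parent is decane.
The highest-priority functional group is a carboxylic acid (terminal –COOH), so the name ends in -oic acid.
The numbering direction is chosen so that the carboxylic acid carbon is C-1 by definition.
With this numbering: a fluoro group at C-3; a methyl group at C-8.
The substituents are ordered alphabetically, ignoring any di-/tri- multipliers.
Assembling the pieces gives 3-fluoro-8-methyldecanoic acid.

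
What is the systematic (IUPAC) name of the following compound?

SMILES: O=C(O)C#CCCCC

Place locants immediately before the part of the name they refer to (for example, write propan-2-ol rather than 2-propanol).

hept-2-ynoic acid

Counting along the main chain through the –COOH group and the multiple bond gives 7 carbons: the parent is heptane.
The highest-priority functional group is a carboxylic acid (terminal –COOH), so the name ends in -oic acid.
A C≡C triple bond in the chain gives the infix -yne-.
Choose the numbering such that the carboxylic acid carbon is C-1 by definition.
With this numbering: the triple bond between C-2 and C-3.
The name is hept-2-ynoic acid.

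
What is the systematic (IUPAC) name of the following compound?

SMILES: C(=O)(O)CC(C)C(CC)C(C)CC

4-ethyl-3,5-dimethylheptanoic acid

The longest chain bearing the –COOH group is 7 carbons long (heptane).
The highest-priority functional group is a carboxylic acid (terminal –COOH), so the name ends in -oic acid.
Number the chain so that the carboxylic acid carbon is C-1 by definition.
This places an ethyl group at C-4; methyl groups at C-3 and C-5.
Prefixes are listed alphabetically: ethyl, methyl.
Assembling the pieces gives 4-ethyl-3,5-dimethylheptanoic acid.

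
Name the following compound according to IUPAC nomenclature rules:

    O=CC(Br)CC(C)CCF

2-bromo-6-fluoro-4-methylhexanal

The longest chain bearing the –CHO group is 6 carbons long (hexane).
The highest-priority functional group is an aldehyde (terminal –CHO), so the name ends in -al.
Choose the numbering such that the aldehyde carbon is C-1 by definition.
This places a bromo group at C-2; a fluoro group at C-6; a methyl group at C-4.
The substituents are ordered alphabetically, ignoring any di-/tri- multipliers.
Putting it together: 2-bromo-6-fluoro-4-methylhexanal.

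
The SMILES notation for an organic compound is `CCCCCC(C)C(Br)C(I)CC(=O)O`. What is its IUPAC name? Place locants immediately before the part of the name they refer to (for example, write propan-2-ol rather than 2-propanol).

The longest chain bearing the –COOH group is 10 carbons long (decane).
The principal characteristic group is a carboxylic acid (terminal –COOH), named with the suffix -oic acid.
The numbering direction is chosen so that the carboxylic acid carbon is C-1 by definition.
This places a bromo group at C-4; an iodo group at C-3; a methyl group at C-5.
Prefixes are listed alphabetically: bromo, iodo, methyl.
Assembling the pieces gives 4-bromo-3-iodo-5-methyldecanoic acid.

4-bromo-3-iodo-5-methyldecanoic acid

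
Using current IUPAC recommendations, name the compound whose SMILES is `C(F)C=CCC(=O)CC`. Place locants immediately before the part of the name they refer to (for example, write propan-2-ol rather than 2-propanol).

The longest chain bearing the carbonyl and the multiple bond is 7 carbons long (heptane).
A ketone (C=O on an internal carbon) is the principal characteristic group, giving the suffix -one.
There is one C=C double bond, indicated by the ending -ene.
Number the chain so that numbering from this end puts the carbonyl group at C-3 rather than C-5.
This places the carbonyl at C-3; the double bond between C-5 and C-6; a fluoro group at C-7.
Putting it together: 7-fluorohept-5-en-3-one.

7-fluorohept-5-en-3-one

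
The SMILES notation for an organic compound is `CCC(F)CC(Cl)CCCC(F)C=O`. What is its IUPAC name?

The longest chain bearing the –CHO group is 10 carbons long (decane).
The highest-priority functional group is an aldehyde (terminal –CHO), so the name ends in -al.
Number the chain so that the aldehyde carbon is C-1 by definition.
That gives a chloro group at C-6; fluoro groups at C-2 and C-8.
The substituents are ordered alphabetically, ignoring any di-/tri- multipliers.
Assembling the pieces gives 6-chloro-2,8-difluorodecanal.

6-chloro-2,8-difluorodecanal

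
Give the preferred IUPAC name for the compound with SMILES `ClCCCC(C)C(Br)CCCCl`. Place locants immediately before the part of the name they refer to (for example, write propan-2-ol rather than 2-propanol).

4-bromo-1,8-dichloro-5-methyloctane

The parent chain contains 8 carbons (octane).
The numbering direction is chosen so that the locant sets are identical either way, so the alphabetically earlier bromo substituent takes the lower locant (4 rather than 5).
With this numbering: a bromo group at C-4; chloro groups at C-1 and C-8; a methyl group at C-5.
Prefixes are listed alphabetically: bromo, chloro, methyl.
The name is 4-bromo-1,8-dichloro-5-methyloctane.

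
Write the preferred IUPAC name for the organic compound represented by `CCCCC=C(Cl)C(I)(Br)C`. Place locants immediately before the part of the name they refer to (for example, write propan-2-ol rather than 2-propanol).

Counting along the main chain through the multiple bond gives 8 carbons: the parent is octane.
There is one C=C double bond, indicated by the ending -ene.
Number the chain so that numbering from this end puts the double bond at C-3 rather than C-5.
This places the double bond between C-3 and C-4; a bromo group at C-2; a chloro group at C-3; an iodo group at C-2.
Substituent prefixes are cited in alphabetical order (multiplying prefixes like di-/tri- are ignored for ordering).
Putting it together: 2-bromo-3-chloro-2-iodooct-3-ene.

2-bromo-3-chloro-2-iodooct-3-ene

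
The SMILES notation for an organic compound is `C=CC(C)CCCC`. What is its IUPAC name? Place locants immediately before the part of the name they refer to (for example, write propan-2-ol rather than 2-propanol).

3-methylhept-1-ene

Counting along the main chain through the multiple bond gives 7 carbons: the parent is heptane.
There is one C=C double bond, indicated by the ending -ene.
Choose the numbering such that numbering from this end puts the double bond at C-1 rather than C-6.
That gives the double bond between C-1 and C-2; a methyl group at C-3.
Putting it together: 3-methylhept-1-ene.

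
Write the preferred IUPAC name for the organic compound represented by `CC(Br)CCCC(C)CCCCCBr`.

The parent chain contains 11 carbons (undecane).
Choose the numbering such that the substituent locant set {1,6,10} is lower than {2,6,11} at the first point of difference.
With this numbering: bromo groups at C-1 and C-10; a methyl group at C-6.
The substituents are ordered alphabetically, ignoring any di-/tri- multipliers.
The name is 1,10-dibromo-6-methylundecane.

1,10-dibromo-6-methylundecane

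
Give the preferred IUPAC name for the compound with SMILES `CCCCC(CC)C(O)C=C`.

4-ethyloct-1-en-3-ol

The longest chain bearing the –OH group and the multiple bond is 8 carbons long (octane).
The highest-priority functional group is an alcohol (–OH), so the name ends in -ol.
There is one C=C double bond, indicated by the ending -ene.
Choose the numbering such that numbering from this end puts the hydroxyl group at C-3 rather than C-6.
With this numbering: the hydroxyl at C-3; the double bond between C-1 and C-2; an ethyl group at C-4.
Assembling the pieces gives 4-ethyloct-1-en-3-ol.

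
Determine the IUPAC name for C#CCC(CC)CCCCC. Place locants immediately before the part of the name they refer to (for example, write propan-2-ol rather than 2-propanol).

Counting along the main chain through the multiple bond gives 9 carbons: the parent is nonane.
There is one C≡C triple bond, indicated by the ending -yne.
Choose the numbering such that numbering from this end puts the triple bond at C-1 rather than C-8.
That gives the triple bond between C-1 and C-2; an ethyl group at C-4.
The name is 4-ethylnon-1-yne.

4-ethylnon-1-yne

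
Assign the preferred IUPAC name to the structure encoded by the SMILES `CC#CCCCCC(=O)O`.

The longest chain bearing the –COOH group and the multiple bond is 8 carbons long (octane).
A carboxylic acid (terminal –COOH) is the principal characteristic group, giving the suffix -oic acid.
A C≡C triple bond in the chain gives the infix -yne-.
The numbering direction is chosen so that the carboxylic acid carbon is C-1 by definition.
This places the triple bond between C-6 and C-7.
Putting it together: oct-6-ynoic acid.

oct-6-ynoic acid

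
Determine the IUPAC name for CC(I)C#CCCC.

Counting along the main chain through the multiple bond gives 7 carbons: the parent is heptane.
There is one C≡C triple bond, indicated by the ending -yne.
Number the chain so that numbering from this end puts the triple bond at C-3 rather than C-4.
With this numbering: the triple bond between C-3 and C-4; an iodo group at C-2.
The name is 2-iodohept-3-yne.

2-iodohept-3-yne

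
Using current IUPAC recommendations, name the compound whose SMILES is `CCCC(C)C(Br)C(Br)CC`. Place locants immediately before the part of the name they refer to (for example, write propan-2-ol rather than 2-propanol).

3,4-dibromo-5-methyloctane

The longest carbon chain is 8 atoms: the parent is octane.
Choose the numbering such that the substituent locant set {3,4,5} is lower than {4,5,6} at the first point of difference.
With this numbering: bromo groups at C-3 and C-4; a methyl group at C-5.
The substituents are ordered alphabetically, ignoring any di-/tri- multipliers.
Putting it together: 3,4-dibromo-5-methyloctane.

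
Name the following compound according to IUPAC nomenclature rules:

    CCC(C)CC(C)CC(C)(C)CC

The longest carbon chain is 9 atoms: the parent is nonane.
Number the chain so that the substituent locant set {3,3,5,7} is lower than {3,5,7,7} at the first point of difference.
With this numbering: methyl groups at C-3 (×2) and C-5 and C-7.
The name is 3,3,5,7-tetramethylnonane.

3,3,5,7-tetramethylnonane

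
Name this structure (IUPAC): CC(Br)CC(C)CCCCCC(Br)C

The longest carbon chain is 11 atoms: the parent is undecane.
Choose the numbering such that the substituent locant set {2,4,10} is lower than {2,8,10} at the first point of difference.
This places bromo groups at C-2 and C-10; a methyl group at C-4.
Substituent prefixes are cited in alphabetical order (multiplying prefixes like di-/tri- are ignored for ordering).
The name is 2,10-dibromo-4-methylundecane.

2,10-dibromo-4-methylundecane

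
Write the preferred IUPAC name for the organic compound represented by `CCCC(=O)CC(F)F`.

Counting along the main chain through the carbonyl gives 6 carbons: the parent is hexane.
The principal characteristic group is a ketone (C=O on an internal carbon), named with the suffix -one.
Choose the numbering such that numbering from this end puts the carbonyl group at C-3 rather than C-4.
That gives the carbonyl at C-3; two fluoro groups at C-1.
Putting it together: 1,1-difluorohexan-3-one.

1,1-difluorohexan-3-one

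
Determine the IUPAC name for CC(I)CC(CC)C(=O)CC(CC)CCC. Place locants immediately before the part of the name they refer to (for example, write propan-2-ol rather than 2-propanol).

Counting along the main chain through the carbonyl gives 10 carbons: the parent is decane.
The principal characteristic group is a ketone (C=O on an internal carbon), named with the suffix -one.
Choose the numbering such that numbering from this end puts the carbonyl group at C-5 rather than C-6.
This places the carbonyl at C-5; ethyl groups at C-4 and C-7; an iodo group at C-2.
Prefixes are listed alphabetically: ethyl, iodo.
Putting it together: 4,7-diethyl-2-iododecan-5-one.

4,7-diethyl-2-iododecan-5-one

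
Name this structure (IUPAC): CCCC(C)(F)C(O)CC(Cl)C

The longest chain bearing the –OH group is 8 carbons long (octane).
The principal characteristic group is an alcohol (–OH), named with the suffix -ol.
Number the chain so that numbering from this end puts the hydroxyl group at C-4 rather than C-5.
This places the hydroxyl at C-4; a chloro group at C-2; a fluoro group at C-5; a methyl group at C-5.
Prefixes are listed alphabetically: chloro, fluoro, methyl.
Putting it together: 2-chloro-5-fluoro-5-methyloctan-4-ol.

2-chloro-5-fluoro-5-methyloctan-4-ol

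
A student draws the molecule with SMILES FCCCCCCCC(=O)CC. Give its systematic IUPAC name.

The longest carbon chain that includes the carbonyl has 10 carbons, so the parent hydride is decane.
A ketone (C=O on an internal carbon) is the principal characteristic group, giving the suffix -one.
Choose the numbering such that numbering from this end puts the carbonyl group at C-3 rather than C-8.
That gives the carbonyl at C-3; a fluoro group at C-10.
The name is 10-fluorodecan-3-one.

10-fluorodecan-3-one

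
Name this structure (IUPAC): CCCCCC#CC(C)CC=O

The longest chain bearing the –CHO group and the multiple bond is 10 carbons long (decane).
An aldehyde (terminal –CHO) is the principal characteristic group, giving the suffix -al.
There is one C≡C triple bond, indicated by the ending -yne.
Number the chain so that the aldehyde carbon is C-1 by definition.
That gives the triple bond between C-4 and C-5; a methyl group at C-3.
The name is 3-methyldec-4-ynal.

3-methyldec-4-ynal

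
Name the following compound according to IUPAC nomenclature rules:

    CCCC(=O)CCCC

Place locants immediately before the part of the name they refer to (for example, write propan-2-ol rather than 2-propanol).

The longest chain bearing the carbonyl is 8 carbons long (octane).
A ketone (C=O on an internal carbon) is the principal characteristic group, giving the suffix -one.
Number the chain so that numbering from this end puts the carbonyl group at C-4 rather than C-5.
With this numbering: the carbonyl at C-4.
Putting it together: octan-4-one.

octan-4-one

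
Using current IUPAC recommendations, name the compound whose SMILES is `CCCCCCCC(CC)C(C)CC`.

The longest carbon chain is 11 atoms: the parent is undecane.
Choose the numbering such that the substituent locant set {3,4} is lower than {8,9} at the first point of difference.
With this numbering: an ethyl group at C-4; a methyl group at C-3.
Prefixes are listed alphabetically: ethyl, methyl.
Putting it together: 4-ethyl-3-methylundecane.

4-ethyl-3-methylundecane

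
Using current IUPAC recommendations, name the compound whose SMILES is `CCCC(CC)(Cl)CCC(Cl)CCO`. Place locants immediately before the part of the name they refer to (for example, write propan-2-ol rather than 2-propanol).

Counting along the main chain through the –OH group gives 9 carbons: the parent is nonane.
The highest-priority functional group is an alcohol (–OH), so the name ends in -ol.
Choose the numbering such that numbering from this end puts the hydroxyl group at C-1 rather than C-9.
This places the hydroxyl at C-1; chloro groups at C-3 and C-6; an ethyl group at C-6.
The substituents are ordered alphabetically, ignoring any di-/tri- multipliers.
Assembling the pieces gives 3,6-dichloro-6-ethylnonan-1-ol.

3,6-dichloro-6-ethylnonan-1-ol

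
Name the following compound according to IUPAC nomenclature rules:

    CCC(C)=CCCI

1-iodo-4-methylhex-3-ene

The longest chain bearing the multiple bond is 6 carbons long (hexane).
The chain contains a C=C double bond, so the unsaturation ending is -ene.
Number the chain so that the substituent locant set {1,4} is lower than {3,6} at the first point of difference.
That gives the double bond between C-3 and C-4; an iodo group at C-1; a methyl group at C-4.
The substituents are ordered alphabetically, ignoring any di-/tri- multipliers.
Putting it together: 1-iodo-4-methylhex-3-ene.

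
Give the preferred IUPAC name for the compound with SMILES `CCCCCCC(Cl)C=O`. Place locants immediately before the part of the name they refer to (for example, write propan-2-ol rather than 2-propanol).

2-chlorooctanal

The longest chain bearing the –CHO group is 8 carbons long (octane).
The highest-priority functional group is an aldehyde (terminal –CHO), so the name ends in -al.
Number the chain so that the aldehyde carbon is C-1 by definition.
With this numbering: a chloro group at C-2.
Assembling the pieces gives 2-chlorooctanal.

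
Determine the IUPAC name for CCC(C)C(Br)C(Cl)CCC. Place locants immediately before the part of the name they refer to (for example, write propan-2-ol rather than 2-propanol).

The parent chain contains 8 carbons (octane).
Number the chain so that the substituent locant set {3,4,5} is lower than {4,5,6} at the first point of difference.
That gives a bromo group at C-4; a chloro group at C-5; a methyl group at C-3.
The substituents are ordered alphabetically, ignoring any di-/tri- multipliers.
The name is 4-bromo-5-chloro-3-methyloctane.

4-bromo-5-chloro-3-methyloctane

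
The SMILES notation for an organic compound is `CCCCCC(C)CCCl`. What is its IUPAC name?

1-chloro-3-methyloctane

The parent chain contains 8 carbons (octane).
Number the chain so that the substituent locant set {1,3} is lower than {6,8} at the first point of difference.
This places a chloro group at C-1; a methyl group at C-3.
The substituents are ordered alphabetically, ignoring any di-/tri- multipliers.
Putting it together: 1-chloro-3-methyloctane.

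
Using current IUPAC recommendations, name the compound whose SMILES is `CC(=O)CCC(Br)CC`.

5-bromoheptan-2-one

The longest carbon chain that includes the carbonyl has 7 carbons, so the parent hydride is heptane.
The principal characteristic group is a ketone (C=O on an internal carbon), named with the suffix -one.
Number the chain so that numbering from this end puts the carbonyl group at C-2 rather than C-6.
This places the carbonyl at C-2; a bromo group at C-5.
Assembling the pieces gives 5-bromoheptan-2-one.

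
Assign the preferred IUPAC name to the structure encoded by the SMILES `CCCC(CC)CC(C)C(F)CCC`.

7-ethyl-4-fluoro-5-methyldecane

The parent chain contains 10 carbons (decane).
Choose the numbering such that the substituent locant set {4,5,7} is lower than {4,6,7} at the first point of difference.
With this numbering: an ethyl group at C-7; a fluoro group at C-4; a methyl group at C-5.
The substituents are ordered alphabetically, ignoring any di-/tri- multipliers.
Putting it together: 7-ethyl-4-fluoro-5-methyldecane.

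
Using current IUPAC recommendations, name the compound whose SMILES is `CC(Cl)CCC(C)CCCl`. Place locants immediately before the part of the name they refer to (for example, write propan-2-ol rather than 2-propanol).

The parent chain contains 7 carbons (heptane).
The numbering direction is chosen so that the substituent locant set {1,3,6} is lower than {2,5,7} at the first point of difference.
With this numbering: chloro groups at C-1 and C-6; a methyl group at C-3.
The substituents are ordered alphabetically, ignoring any di-/tri- multipliers.
Assembling the pieces gives 1,6-dichloro-3-methylheptane.

1,6-dichloro-3-methylheptane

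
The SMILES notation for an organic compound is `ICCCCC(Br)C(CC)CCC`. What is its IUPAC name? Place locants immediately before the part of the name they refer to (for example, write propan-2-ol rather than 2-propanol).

5-bromo-6-ethyl-1-iodononane

The parent chain contains 9 carbons (nonane).
The numbering direction is chosen so that the substituent locant set {1,5,6} is lower than {4,5,9} at the first point of difference.
This places a bromo group at C-5; an ethyl group at C-6; an iodo group at C-1.
Substituent prefixes are cited in alphabetical order (multiplying prefixes like di-/tri- are ignored for ordering).
Putting it together: 5-bromo-6-ethyl-1-iodononane.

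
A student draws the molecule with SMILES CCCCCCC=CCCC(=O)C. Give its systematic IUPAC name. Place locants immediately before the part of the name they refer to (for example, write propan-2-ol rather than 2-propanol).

dodec-5-en-2-one

The longest chain bearing the carbonyl and the multiple bond is 12 carbons long (dodecane).
The principal characteristic group is a ketone (C=O on an internal carbon), named with the suffix -one.
The chain contains a C=C double bond, so the unsaturation ending is -ene.
Choose the numbering such that numbering from this end puts the carbonyl group at C-2 rather than C-11.
That gives the carbonyl at C-2; the double bond between C-5 and C-6.
The name is dodec-5-en-2-one.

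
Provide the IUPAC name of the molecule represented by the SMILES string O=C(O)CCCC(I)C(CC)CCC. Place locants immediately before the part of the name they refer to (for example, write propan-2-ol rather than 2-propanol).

Counting along the main chain through the –COOH group gives 9 carbons: the parent is nonane.
The highest-priority functional group is a carboxylic acid (terminal –COOH), so the name ends in -oic acid.
Number the chain so that the carboxylic acid carbon is C-1 by definition.
This places an ethyl group at C-6; an iodo group at C-5.
Substituent prefixes are cited in alphabetical order (multiplying prefixes like di-/tri- are ignored for ordering).
Assembling the pieces gives 6-ethyl-5-iodononanoic acid.

6-ethyl-5-iodononanoic acid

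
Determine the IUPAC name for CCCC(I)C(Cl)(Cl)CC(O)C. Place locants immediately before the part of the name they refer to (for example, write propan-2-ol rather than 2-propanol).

The longest carbon chain that includes the –OH group has 8 carbons, so the parent hydride is octane.
An alcohol (–OH) is the principal characteristic group, giving the suffix -ol.
Choose the numbering such that numbering from this end puts the hydroxyl group at C-2 rather than C-7.
That gives the hydroxyl at C-2; two chloro groups at C-4; an iodo group at C-5.
The substituents are ordered alphabetically, ignoring any di-/tri- multipliers.
Assembling the pieces gives 4,4-dichloro-5-iodooctan-2-ol.

4,4-dichloro-5-iodooctan-2-ol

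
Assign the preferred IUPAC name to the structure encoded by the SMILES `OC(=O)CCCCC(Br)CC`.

The longest carbon chain that includes the –COOH group has 8 carbons, so the parent hydride is octane.
The principal characteristic group is a carboxylic acid (terminal –COOH), named with the suffix -oic acid.
Choose the numbering such that the carboxylic acid carbon is C-1 by definition.
That gives a bromo group at C-6.
Putting it together: 6-bromooctanoic acid.

6-bromooctanoic acid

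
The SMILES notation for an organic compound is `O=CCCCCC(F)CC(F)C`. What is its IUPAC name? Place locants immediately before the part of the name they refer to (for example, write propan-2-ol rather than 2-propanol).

6,8-difluorononanal

The longest carbon chain that includes the –CHO group has 9 carbons, so the parent hydride is nonane.
The highest-priority functional group is an aldehyde (terminal –CHO), so the name ends in -al.
The numbering direction is chosen so that the aldehyde carbon is C-1 by definition.
That gives fluoro groups at C-6 and C-8.
Putting it together: 6,8-difluorononanal.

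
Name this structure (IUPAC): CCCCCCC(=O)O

heptanoic acid

Counting along the main chain through the –COOH group gives 7 carbons: the parent is heptane.
The highest-priority functional group is a carboxylic acid (terminal –COOH), so the name ends in -oic acid.
The numbering direction is chosen so that the carboxylic acid carbon is C-1 by definition.
Assembling the pieces gives heptanoic acid.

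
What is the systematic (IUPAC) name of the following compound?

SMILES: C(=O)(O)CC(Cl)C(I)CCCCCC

The longest carbon chain that includes the –COOH group has 10 carbons, so the parent hydride is decane.
The highest-priority functional group is a carboxylic acid (terminal –COOH), so the name ends in -oic acid.
Number the chain so that the carboxylic acid carbon is C-1 by definition.
This places a chloro group at C-3; an iodo group at C-4.
Substituent prefixes are cited in alphabetical order (multiplying prefixes like di-/tri- are ignored for ordering).
The name is 3-chloro-4-iododecanoic acid.

3-chloro-4-iododecanoic acid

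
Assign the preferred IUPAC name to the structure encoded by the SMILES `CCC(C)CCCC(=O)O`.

The longest chain bearing the –COOH group is 7 carbons long (heptane).
The highest-priority functional group is a carboxylic acid (terminal –COOH), so the name ends in -oic acid.
The numbering direction is chosen so that the carboxylic acid carbon is C-1 by definition.
That gives a methyl group at C-5.
Assembling the pieces gives 5-methylheptanoic acid.

5-methylheptanoic acid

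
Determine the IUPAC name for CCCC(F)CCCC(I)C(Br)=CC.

Counting along the main chain through the multiple bond gives 11 carbons: the parent is undecane.
The chain contains a C=C double bond, so the unsaturation ending is -ene.
The numbering direction is chosen so that numbering from this end puts the double bond at C-2 rather than C-9.
That gives the double bond between C-2 and C-3; a bromo group at C-3; a fluoro group at C-8; an iodo group at C-4.
The substituents are ordered alphabetically, ignoring any di-/tri- multipliers.
The name is 3-bromo-8-fluoro-4-iodoundec-2-ene.

3-bromo-8-fluoro-4-iodoundec-2-ene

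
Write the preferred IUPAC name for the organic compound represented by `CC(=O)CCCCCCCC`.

Counting along the main chain through the carbonyl gives 10 carbons: the parent is decane.
The highest-priority functional group is a ketone (C=O on an internal carbon), so the name ends in -one.
Number the chain so that numbering from this end puts the carbonyl group at C-2 rather than C-9.
This places the carbonyl at C-2.
Putting it together: decan-2-one.

decan-2-one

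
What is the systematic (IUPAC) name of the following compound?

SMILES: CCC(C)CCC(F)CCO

The longest chain bearing the –OH group is 8 carbons long (octane).
An alcohol (–OH) is the principal characteristic group, giving the suffix -ol.
Number the chain so that numbering from this end puts the hydroxyl group at C-1 rather than C-8.
With this numbering: the hydroxyl at C-1; a fluoro group at C-3; a methyl group at C-6.
Substituent prefixes are cited in alphabetical order (multiplying prefixes like di-/tri- are ignored for ordering).
Putting it together: 3-fluoro-6-methyloctan-1-ol.

3-fluoro-6-methyloctan-1-ol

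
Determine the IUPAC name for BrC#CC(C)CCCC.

The longest carbon chain that includes the multiple bond has 7 carbons, so the parent hydride is heptane.
A C≡C triple bond in the chain gives the infix -yne-.
The numbering direction is chosen so that numbering from this end puts the triple bond at C-1 rather than C-6.
This places the triple bond between C-1 and C-2; a bromo group at C-1; a methyl group at C-3.
The substituents are ordered alphabetically, ignoring any di-/tri- multipliers.
Assembling the pieces gives 1-bromo-3-methylhept-1-yne.

1-bromo-3-methylhept-1-yne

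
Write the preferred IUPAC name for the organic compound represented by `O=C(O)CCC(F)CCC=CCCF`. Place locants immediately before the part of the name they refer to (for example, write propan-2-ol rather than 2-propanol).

Counting along the main chain through the –COOH group and the multiple bond gives 10 carbons: the parent is decane.
The principal characteristic group is a carboxylic acid (terminal –COOH), named with the suffix -oic acid.
The chain contains a C=C double bond, so the unsaturation ending is -ene.
Choose the numbering such that the carboxylic acid carbon is C-1 by definition.
This places the double bond between C-7 and C-8; fluoro groups at C-4 and C-10.
Assembling the pieces gives 4,10-difluorodec-7-enoic acid.

4,10-difluorodec-7-enoic acid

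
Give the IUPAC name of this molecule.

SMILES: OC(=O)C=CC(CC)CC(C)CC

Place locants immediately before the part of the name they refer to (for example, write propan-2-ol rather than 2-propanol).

4-ethyl-6-methyloct-2-enoic acid

The longest chain bearing the –COOH group and the multiple bond is 8 carbons long (octane).
The highest-priority functional group is a carboxylic acid (terminal –COOH), so the name ends in -oic acid.
There is one C=C double bond, indicated by the ending -ene.
Number the chain so that the carboxylic acid carbon is C-1 by definition.
This places the double bond between C-2 and C-3; an ethyl group at C-4; a methyl group at C-6.
The substituents are ordered alphabetically, ignoring any di-/tri- multipliers.
The name is 4-ethyl-6-methyloct-2-enoic acid.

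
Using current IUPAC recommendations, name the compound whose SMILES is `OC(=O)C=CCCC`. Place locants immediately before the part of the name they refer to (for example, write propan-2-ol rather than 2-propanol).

hex-2-enoic acid

The longest chain bearing the –COOH group and the multiple bond is 6 carbons long (hexane).
The principal characteristic group is a carboxylic acid (terminal –COOH), named with the suffix -oic acid.
The chain contains a C=C double bond, so the unsaturation ending is -ene.
Choose the numbering such that the carboxylic acid carbon is C-1 by definition.
With this numbering: the double bond between C-2 and C-3.
Putting it together: hex-2-enoic acid.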